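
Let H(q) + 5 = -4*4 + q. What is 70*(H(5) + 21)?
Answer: 350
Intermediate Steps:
H(q) = -21 + q (H(q) = -5 + (-4*4 + q) = -5 + (-16 + q) = -21 + q)
70*(H(5) + 21) = 70*((-21 + 5) + 21) = 70*(-16 + 21) = 70*5 = 350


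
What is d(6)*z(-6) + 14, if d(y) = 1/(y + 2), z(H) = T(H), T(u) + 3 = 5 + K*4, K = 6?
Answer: 69/4 ≈ 17.250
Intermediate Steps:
T(u) = 26 (T(u) = -3 + (5 + 6*4) = -3 + (5 + 24) = -3 + 29 = 26)
z(H) = 26
d(y) = 1/(2 + y)
d(6)*z(-6) + 14 = 26/(2 + 6) + 14 = 26/8 + 14 = (1/8)*26 + 14 = 13/4 + 14 = 69/4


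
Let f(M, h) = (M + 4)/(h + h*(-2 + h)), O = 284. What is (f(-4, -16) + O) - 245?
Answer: 39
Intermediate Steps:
f(M, h) = (4 + M)/(h + h*(-2 + h))
(f(-4, -16) + O) - 245 = ((4 - 4)/((-16)*(-1 - 16)) + 284) - 245 = (-1/16*0/(-17) + 284) - 245 = (-1/16*(-1/17)*0 + 284) - 245 = (0 + 284) - 245 = 284 - 245 = 39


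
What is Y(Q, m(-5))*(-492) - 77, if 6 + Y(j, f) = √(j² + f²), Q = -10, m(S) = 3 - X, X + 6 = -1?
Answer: 2875 - 4920*√2 ≈ -4082.9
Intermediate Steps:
X = -7 (X = -6 - 1 = -7)
m(S) = 10 (m(S) = 3 - 1*(-7) = 3 + 7 = 10)
Y(j, f) = -6 + √(f² + j²) (Y(j, f) = -6 + √(j² + f²) = -6 + √(f² + j²))
Y(Q, m(-5))*(-492) - 77 = (-6 + √(10² + (-10)²))*(-492) - 77 = (-6 + √(100 + 100))*(-492) - 77 = (-6 + √200)*(-492) - 77 = (-6 + 10*√2)*(-492) - 77 = (2952 - 4920*√2) - 77 = 2875 - 4920*√2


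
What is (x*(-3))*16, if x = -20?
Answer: 960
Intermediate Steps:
(x*(-3))*16 = -20*(-3)*16 = 60*16 = 960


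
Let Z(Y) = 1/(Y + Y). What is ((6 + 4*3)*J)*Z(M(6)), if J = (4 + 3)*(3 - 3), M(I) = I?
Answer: 0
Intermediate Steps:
Z(Y) = 1/(2*Y)
J = 0 (J = 7*0 = 0)
((6 + 4*3)*J)*Z(M(6)) = ((6 + 4*3)*0)*((½)/6) = ((6 + 12)*0)*((½)*(⅙)) = (18*0)*(1/12) = 0*(1/12) = 0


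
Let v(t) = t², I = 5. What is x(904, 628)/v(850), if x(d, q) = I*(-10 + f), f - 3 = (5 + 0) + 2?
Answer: 0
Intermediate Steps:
f = 10 (f = 3 + ((5 + 0) + 2) = 3 + (5 + 2) = 3 + 7 = 10)
x(d, q) = 0 (x(d, q) = 5*(-10 + 10) = 5*0 = 0)
x(904, 628)/v(850) = 0/(850²) = 0/722500 = 0*(1/722500) = 0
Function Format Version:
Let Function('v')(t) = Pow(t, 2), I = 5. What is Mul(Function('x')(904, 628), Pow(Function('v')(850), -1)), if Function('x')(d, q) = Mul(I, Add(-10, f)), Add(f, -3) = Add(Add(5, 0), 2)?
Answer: 0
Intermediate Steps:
f = 10 (f = Add(3, Add(Add(5, 0), 2)) = Add(3, Add(5, 2)) = Add(3, 7) = 10)
Function('x')(d, q) = 0 (Function('x')(d, q) = Mul(5, Add(-10, 10)) = Mul(5, 0) = 0)
Mul(Function('x')(904, 628), Pow(Function('v')(850), -1)) = Mul(0, Pow(Pow(850, 2), -1)) = Mul(0, Pow(722500, -1)) = Mul(0, Rational(1, 722500)) = 0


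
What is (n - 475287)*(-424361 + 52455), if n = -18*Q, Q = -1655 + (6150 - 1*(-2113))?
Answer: 220998074286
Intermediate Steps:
Q = 6608 (Q = -1655 + (6150 + 2113) = -1655 + 8263 = 6608)
n = -118944 (n = -18*6608 = -118944)
(n - 475287)*(-424361 + 52455) = (-118944 - 475287)*(-424361 + 52455) = -594231*(-371906) = 220998074286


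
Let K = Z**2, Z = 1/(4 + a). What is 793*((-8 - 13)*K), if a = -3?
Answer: -16653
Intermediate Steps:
Z = 1 (Z = 1/(4 - 3) = 1/1 = 1)
K = 1 (K = 1**2 = 1)
793*((-8 - 13)*K) = 793*((-8 - 13)*1) = 793*(-21*1) = 793*(-21) = -16653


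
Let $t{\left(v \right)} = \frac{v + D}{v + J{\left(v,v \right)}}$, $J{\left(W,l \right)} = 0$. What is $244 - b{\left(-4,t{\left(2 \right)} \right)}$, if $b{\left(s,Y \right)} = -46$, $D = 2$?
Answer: $290$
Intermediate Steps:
$t{\left(v \right)} = \frac{2 + v}{v}$ ($t{\left(v \right)} = \frac{v + 2}{v + 0} = \frac{2 + v}{v}$)
$244 - b{\left(-4,t{\left(2 \right)} \right)} = 244 - -46 = 244 + 46 = 290$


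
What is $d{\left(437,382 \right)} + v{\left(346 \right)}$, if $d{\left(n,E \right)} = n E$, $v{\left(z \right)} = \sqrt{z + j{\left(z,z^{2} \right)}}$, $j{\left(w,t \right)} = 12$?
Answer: $166934 + \sqrt{358} \approx 1.6695 \cdot 10^{5}$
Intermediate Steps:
$v{\left(z \right)} = \sqrt{12 + z}$ ($v{\left(z \right)} = \sqrt{z + 12} = \sqrt{12 + z}$)
$d{\left(n,E \right)} = E n$
$d{\left(437,382 \right)} + v{\left(346 \right)} = 382 \cdot 437 + \sqrt{12 + 346} = 166934 + \sqrt{358}$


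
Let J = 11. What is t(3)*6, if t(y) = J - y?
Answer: 48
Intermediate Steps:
t(y) = 11 - y
t(3)*6 = (11 - 1*3)*6 = (11 - 3)*6 = 8*6 = 48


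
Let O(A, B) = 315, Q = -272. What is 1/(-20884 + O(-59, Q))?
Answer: -1/20569 ≈ -4.8617e-5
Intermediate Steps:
1/(-20884 + O(-59, Q)) = 1/(-20884 + 315) = 1/(-20569) = -1/20569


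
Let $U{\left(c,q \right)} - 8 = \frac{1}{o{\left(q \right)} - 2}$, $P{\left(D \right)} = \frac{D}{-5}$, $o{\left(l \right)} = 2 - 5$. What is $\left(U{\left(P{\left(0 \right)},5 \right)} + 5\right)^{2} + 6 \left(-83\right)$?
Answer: $- \frac{8354}{25} \approx -334.16$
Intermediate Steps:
$o{\left(l \right)} = -3$
$P{\left(D \right)} = - \frac{D}{5}$ ($P{\left(D \right)} = D \left(- \frac{1}{5}\right) = - \frac{D}{5}$)
$U{\left(c,q \right)} = \frac{39}{5}$ ($U{\left(c,q \right)} = 8 + \frac{1}{-3 - 2} = 8 + \frac{1}{-5} = 8 - \frac{1}{5} = \frac{39}{5}$)
$\left(U{\left(P{\left(0 \right)},5 \right)} + 5\right)^{2} + 6 \left(-83\right) = \left(\frac{39}{5} + 5\right)^{2} + 6 \left(-83\right) = \left(\frac{64}{5}\right)^{2} - 498 = \frac{4096}{25} - 498 = - \frac{8354}{25}$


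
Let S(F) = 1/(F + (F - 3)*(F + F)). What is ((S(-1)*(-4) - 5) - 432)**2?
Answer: 9381969/49 ≈ 1.9147e+5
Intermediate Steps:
S(F) = 1/(F + 2*F*(-3 + F)) (S(F) = 1/(F + (-3 + F)*(2*F)) = 1/(F + 2*F*(-3 + F)))
((S(-1)*(-4) - 5) - 432)**2 = (((1/((-1)*(-5 + 2*(-1))))*(-4) - 5) - 432)**2 = ((-1/(-5 - 2)*(-4) - 5) - 432)**2 = ((-1/(-7)*(-4) - 5) - 432)**2 = ((-1*(-1/7)*(-4) - 5) - 432)**2 = (((1/7)*(-4) - 5) - 432)**2 = ((-4/7 - 5) - 432)**2 = (-39/7 - 432)**2 = (-3063/7)**2 = 9381969/49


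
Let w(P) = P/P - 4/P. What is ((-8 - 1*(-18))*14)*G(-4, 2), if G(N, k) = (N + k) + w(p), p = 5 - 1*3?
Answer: -420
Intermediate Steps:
p = 2 (p = 5 - 3 = 2)
w(P) = 1 - 4/P
G(N, k) = -1 + N + k (G(N, k) = (N + k) + (-4 + 2)/2 = (N + k) + (½)*(-2) = (N + k) - 1 = -1 + N + k)
((-8 - 1*(-18))*14)*G(-4, 2) = ((-8 - 1*(-18))*14)*(-1 - 4 + 2) = ((-8 + 18)*14)*(-3) = (10*14)*(-3) = 140*(-3) = -420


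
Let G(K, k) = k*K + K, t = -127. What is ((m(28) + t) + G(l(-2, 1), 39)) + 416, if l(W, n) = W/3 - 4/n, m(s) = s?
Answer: 391/3 ≈ 130.33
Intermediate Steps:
l(W, n) = -4/n + W/3 (l(W, n) = W*(⅓) - 4/n = W/3 - 4/n = -4/n + W/3)
G(K, k) = K + K*k (G(K, k) = K*k + K = K + K*k)
((m(28) + t) + G(l(-2, 1), 39)) + 416 = ((28 - 127) + (-4/1 + (⅓)*(-2))*(1 + 39)) + 416 = (-99 + (-4*1 - ⅔)*40) + 416 = (-99 + (-4 - ⅔)*40) + 416 = (-99 - 14/3*40) + 416 = (-99 - 560/3) + 416 = -857/3 + 416 = 391/3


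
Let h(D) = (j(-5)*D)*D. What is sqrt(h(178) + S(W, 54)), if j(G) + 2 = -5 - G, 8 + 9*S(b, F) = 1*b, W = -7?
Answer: I*sqrt(570327)/3 ≈ 251.73*I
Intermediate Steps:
S(b, F) = -8/9 + b/9 (S(b, F) = -8/9 + (1*b)/9 = -8/9 + b/9)
j(G) = -7 - G (j(G) = -2 + (-5 - G) = -7 - G)
h(D) = -2*D**2 (h(D) = ((-7 - 1*(-5))*D)*D = ((-7 + 5)*D)*D = (-2*D)*D = -2*D**2)
sqrt(h(178) + S(W, 54)) = sqrt(-2*178**2 + (-8/9 + (1/9)*(-7))) = sqrt(-2*31684 + (-8/9 - 7/9)) = sqrt(-63368 - 5/3) = sqrt(-190109/3) = I*sqrt(570327)/3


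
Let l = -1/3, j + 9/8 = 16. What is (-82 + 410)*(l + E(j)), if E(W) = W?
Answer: 14309/3 ≈ 4769.7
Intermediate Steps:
j = 119/8 (j = -9/8 + 16 = 119/8 ≈ 14.875)
l = -⅓ (l = -1*⅓ = -⅓ ≈ -0.33333)
(-82 + 410)*(l + E(j)) = (-82 + 410)*(-⅓ + 119/8) = 328*(349/24) = 14309/3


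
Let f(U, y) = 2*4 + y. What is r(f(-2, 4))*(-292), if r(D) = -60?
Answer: 17520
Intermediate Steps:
f(U, y) = 8 + y
r(f(-2, 4))*(-292) = -60*(-292) = 17520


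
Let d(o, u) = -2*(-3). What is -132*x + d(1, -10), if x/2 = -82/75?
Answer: 7366/25 ≈ 294.64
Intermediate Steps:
d(o, u) = 6
x = -164/75 (x = 2*(-82/75) = -164/75 ≈ -2.1867)
-132*x + d(1, -10) = -132*(-164/75) + 6 = 7216/25 + 6 = 7366/25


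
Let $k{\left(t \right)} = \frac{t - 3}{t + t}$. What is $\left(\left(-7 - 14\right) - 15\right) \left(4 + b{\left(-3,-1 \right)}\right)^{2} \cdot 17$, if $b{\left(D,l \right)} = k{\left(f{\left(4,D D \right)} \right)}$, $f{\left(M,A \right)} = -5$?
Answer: $- \frac{352512}{25} \approx -14100.0$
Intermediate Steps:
$k{\left(t \right)} = \frac{-3 + t}{2 t}$
$b{\left(D,l \right)} = \frac{4}{5}$ ($b{\left(D,l \right)} = \frac{-3 - 5}{2 \left(-5\right)} = \frac{1}{2} \left(- \frac{1}{5}\right) \left(-8\right) = \frac{4}{5}$)
$\left(\left(-7 - 14\right) - 15\right) \left(4 + b{\left(-3,-1 \right)}\right)^{2} \cdot 17 = \left(\left(-7 - 14\right) - 15\right) \left(4 + \frac{4}{5}\right)^{2} \cdot 17 = \left(-21 - 15\right) \left(\frac{24}{5}\right)^{2} \cdot 17 = \left(-36\right) \frac{576}{25} \cdot 17 = \left(- \frac{20736}{25}\right) 17 = - \frac{352512}{25}$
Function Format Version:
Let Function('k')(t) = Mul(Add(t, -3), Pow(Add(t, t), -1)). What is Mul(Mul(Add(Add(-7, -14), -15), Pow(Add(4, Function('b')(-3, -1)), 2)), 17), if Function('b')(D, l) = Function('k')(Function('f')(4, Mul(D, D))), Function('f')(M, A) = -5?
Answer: Rational(-352512, 25) ≈ -14100.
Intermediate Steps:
Function('k')(t) = Mul(Rational(1, 2), Pow(t, -1), Add(-3, t)) (Function('k')(t) = Mul(Add(-3, t), Pow(Mul(2, t), -1)) = Mul(Add(-3, t), Mul(Rational(1, 2), Pow(t, -1))) = Mul(Rational(1, 2), Pow(t, -1), Add(-3, t)))
Function('b')(D, l) = Rational(4, 5) (Function('b')(D, l) = Mul(Rational(1, 2), Pow(-5, -1), Add(-3, -5)) = Mul(Rational(1, 2), Rational(-1, 5), -8) = Rational(4, 5))
Mul(Mul(Add(Add(-7, -14), -15), Pow(Add(4, Function('b')(-3, -1)), 2)), 17) = Mul(Mul(Add(Add(-7, -14), -15), Pow(Add(4, Rational(4, 5)), 2)), 17) = Mul(Mul(Add(-21, -15), Pow(Rational(24, 5), 2)), 17) = Mul(Mul(-36, Rational(576, 25)), 17) = Mul(Rational(-20736, 25), 17) = Rational(-352512, 25)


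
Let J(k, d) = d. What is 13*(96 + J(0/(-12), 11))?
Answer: 1391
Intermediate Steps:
13*(96 + J(0/(-12), 11)) = 13*(96 + 11) = 13*107 = 1391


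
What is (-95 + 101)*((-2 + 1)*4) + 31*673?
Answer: 20839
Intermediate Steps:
(-95 + 101)*((-2 + 1)*4) + 31*673 = 6*(-1*4) + 20863 = 6*(-4) + 20863 = -24 + 20863 = 20839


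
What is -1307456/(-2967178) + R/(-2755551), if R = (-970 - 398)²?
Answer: -17106021344/71721143027 ≈ -0.23851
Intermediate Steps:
R = 1871424 (R = (-1368)² = 1871424)
-1307456/(-2967178) + R/(-2755551) = -1307456/(-2967178) + 1871424/(-2755551) = -1307456*(-1/2967178) + 1871424*(-1/2755551) = 653728/1483589 - 32832/48343 = -17106021344/71721143027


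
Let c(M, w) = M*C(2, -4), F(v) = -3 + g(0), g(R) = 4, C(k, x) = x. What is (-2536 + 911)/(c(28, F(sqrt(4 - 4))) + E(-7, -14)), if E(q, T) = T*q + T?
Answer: 1625/28 ≈ 58.036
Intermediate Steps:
E(q, T) = T + T*q
F(v) = 1 (F(v) = -3 + 4 = 1)
c(M, w) = -4*M (c(M, w) = M*(-4) = -4*M)
(-2536 + 911)/(c(28, F(sqrt(4 - 4))) + E(-7, -14)) = (-2536 + 911)/(-4*28 - 14*(1 - 7)) = -1625/(-112 - 14*(-6)) = -1625/(-112 + 84) = -1625/(-28) = -1625*(-1/28) = 1625/28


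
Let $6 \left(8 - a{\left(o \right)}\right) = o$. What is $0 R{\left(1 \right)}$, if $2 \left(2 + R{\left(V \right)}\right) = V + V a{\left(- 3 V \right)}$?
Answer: $0$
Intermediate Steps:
$a{\left(o \right)} = 8 - \frac{o}{6}$
$R{\left(V \right)} = -2 + \frac{V}{2} + \frac{V \left(8 + \frac{V}{2}\right)}{2}$ ($R{\left(V \right)} = -2 + \frac{V + V \left(8 - \frac{\left(-3\right) V}{6}\right)}{2} = -2 + \frac{V + V \left(8 + \frac{V}{2}\right)}{2} = -2 + \left(\frac{V}{2} + \frac{V \left(8 + \frac{V}{2}\right)}{2}\right) = -2 + \frac{V}{2} + \frac{V \left(8 + \frac{V}{2}\right)}{2}$)
$0 R{\left(1 \right)} = 0 \left(-2 + \frac{1^{2}}{4} + \frac{9}{2} \cdot 1\right) = 0 \left(-2 + \frac{1}{4} \cdot 1 + \frac{9}{2}\right) = 0 \left(-2 + \frac{1}{4} + \frac{9}{2}\right) = 0 \cdot \frac{11}{4} = 0$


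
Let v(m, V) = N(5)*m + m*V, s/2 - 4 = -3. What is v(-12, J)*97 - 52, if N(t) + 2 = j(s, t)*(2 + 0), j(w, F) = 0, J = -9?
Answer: 12752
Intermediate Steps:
s = 2 (s = 8 + 2*(-3) = 8 - 6 = 2)
N(t) = -2 (N(t) = -2 + 0*(2 + 0) = -2 + 0*2 = -2 + 0 = -2)
v(m, V) = -2*m + V*m (v(m, V) = -2*m + m*V = -2*m + V*m)
v(-12, J)*97 - 52 = -12*(-2 - 9)*97 - 52 = -12*(-11)*97 - 52 = 132*97 - 52 = 12804 - 52 = 12752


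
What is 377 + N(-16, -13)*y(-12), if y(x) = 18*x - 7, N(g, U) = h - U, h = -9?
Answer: -515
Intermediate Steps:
N(g, U) = -9 - U
y(x) = -7 + 18*x
377 + N(-16, -13)*y(-12) = 377 + (-9 - 1*(-13))*(-7 + 18*(-12)) = 377 + (-9 + 13)*(-7 - 216) = 377 + 4*(-223) = 377 - 892 = -515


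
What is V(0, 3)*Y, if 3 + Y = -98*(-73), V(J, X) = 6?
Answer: 42906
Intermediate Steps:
Y = 7151 (Y = -3 - 98*(-73) = -3 + 7154 = 7151)
V(0, 3)*Y = 6*7151 = 42906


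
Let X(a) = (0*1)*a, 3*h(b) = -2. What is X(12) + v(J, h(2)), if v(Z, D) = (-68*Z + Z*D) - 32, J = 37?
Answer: -7718/3 ≈ -2572.7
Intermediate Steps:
h(b) = -⅔ (h(b) = (⅓)*(-2) = -⅔)
v(Z, D) = -32 - 68*Z + D*Z (v(Z, D) = (-68*Z + D*Z) - 32 = -32 - 68*Z + D*Z)
X(a) = 0 (X(a) = 0*a = 0)
X(12) + v(J, h(2)) = 0 + (-32 - 68*37 - ⅔*37) = 0 + (-32 - 2516 - 74/3) = 0 - 7718/3 = -7718/3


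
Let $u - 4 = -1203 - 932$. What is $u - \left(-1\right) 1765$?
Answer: $-366$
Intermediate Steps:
$u = -2131$ ($u = 4 - 2135 = -2131$)
$u - \left(-1\right) 1765 = -2131 - \left(-1\right) 1765 = -2131 - -1765 = -2131 + 1765 = -366$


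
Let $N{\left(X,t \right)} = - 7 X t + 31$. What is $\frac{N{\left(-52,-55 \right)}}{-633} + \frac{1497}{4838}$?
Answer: $\frac{32551461}{1020818} \approx 31.888$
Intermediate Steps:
$N{\left(X,t \right)} = 31 - 7 X t$ ($N{\left(X,t \right)} = - 7 X t + 31 = 31 - 7 X t$)
$\frac{N{\left(-52,-55 \right)}}{-633} + \frac{1497}{4838} = \frac{31 - \left(-364\right) \left(-55\right)}{-633} + \frac{1497}{4838} = \left(31 - 20020\right) \left(- \frac{1}{633}\right) + 1497 \cdot \frac{1}{4838} = \left(-19989\right) \left(- \frac{1}{633}\right) + \frac{1497}{4838} = \frac{6663}{211} + \frac{1497}{4838} = \frac{32551461}{1020818}$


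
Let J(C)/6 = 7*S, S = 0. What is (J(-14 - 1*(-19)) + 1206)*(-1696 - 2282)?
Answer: -4797468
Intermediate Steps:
J(C) = 0 (J(C) = 6*(7*0) = 6*0 = 0)
(J(-14 - 1*(-19)) + 1206)*(-1696 - 2282) = (0 + 1206)*(-1696 - 2282) = 1206*(-3978) = -4797468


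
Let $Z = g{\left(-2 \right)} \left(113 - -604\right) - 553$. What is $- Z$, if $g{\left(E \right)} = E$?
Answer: $1987$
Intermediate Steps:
$Z = -1987$ ($Z = - 2 \left(113 - -604\right) - 553 = - 2 \left(113 + 604\right) - 553 = \left(-2\right) 717 - 553 = -1434 - 553 = -1987$)
$- Z = \left(-1\right) \left(-1987\right) = 1987$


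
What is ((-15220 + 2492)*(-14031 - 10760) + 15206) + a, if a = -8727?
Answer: 315546327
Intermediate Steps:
((-15220 + 2492)*(-14031 - 10760) + 15206) + a = ((-15220 + 2492)*(-14031 - 10760) + 15206) - 8727 = (-12728*(-24791) + 15206) - 8727 = (315539848 + 15206) - 8727 = 315555054 - 8727 = 315546327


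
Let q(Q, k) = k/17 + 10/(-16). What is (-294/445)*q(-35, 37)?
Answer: -31017/30260 ≈ -1.0250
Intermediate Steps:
q(Q, k) = -5/8 + k/17 (q(Q, k) = k*(1/17) + 10*(-1/16) = k/17 - 5/8 = -5/8 + k/17)
(-294/445)*q(-35, 37) = (-294/445)*(-5/8 + (1/17)*37) = (-294*1/445)*(-5/8 + 37/17) = -294/445*211/136 = -31017/30260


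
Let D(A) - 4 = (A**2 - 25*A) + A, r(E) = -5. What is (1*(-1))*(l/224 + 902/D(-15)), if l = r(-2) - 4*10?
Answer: -175543/131936 ≈ -1.3305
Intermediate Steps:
D(A) = 4 + A**2 - 24*A (D(A) = 4 + ((A**2 - 25*A) + A) = 4 + (A**2 - 24*A) = 4 + A**2 - 24*A)
l = -45 (l = -5 - 4*10 = -5 - 40 = -45)
(1*(-1))*(l/224 + 902/D(-15)) = (1*(-1))*(-45/224 + 902/(4 + (-15)**2 - 24*(-15))) = -(-45*1/224 + 902/(4 + 225 + 360)) = -(-45/224 + 902/589) = -1*175543/131936 = -175543/131936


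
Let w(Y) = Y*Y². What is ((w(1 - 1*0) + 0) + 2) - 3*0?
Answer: 3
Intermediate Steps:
w(Y) = Y³
((w(1 - 1*0) + 0) + 2) - 3*0 = (((1 - 1*0)³ + 0) + 2) - 3*0 = (((1 + 0)³ + 0) + 2) + 0 = ((1³ + 0) + 2) + 0 = ((1 + 0) + 2) + 0 = (1 + 2) + 0 = 3 + 0 = 3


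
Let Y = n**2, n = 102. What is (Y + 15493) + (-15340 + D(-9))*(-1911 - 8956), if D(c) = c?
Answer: 166823480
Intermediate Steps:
Y = 10404 (Y = 102**2 = 10404)
(Y + 15493) + (-15340 + D(-9))*(-1911 - 8956) = (10404 + 15493) + (-15340 - 9)*(-1911 - 8956) = 25897 - 15349*(-10867) = 25897 + 166797583 = 166823480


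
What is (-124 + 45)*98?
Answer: -7742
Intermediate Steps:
(-124 + 45)*98 = -79*98 = -7742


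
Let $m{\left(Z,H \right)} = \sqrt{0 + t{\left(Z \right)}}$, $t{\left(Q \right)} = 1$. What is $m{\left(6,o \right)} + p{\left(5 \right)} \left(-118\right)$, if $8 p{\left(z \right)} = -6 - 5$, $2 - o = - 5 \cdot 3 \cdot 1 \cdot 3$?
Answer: $\frac{653}{4} \approx 163.25$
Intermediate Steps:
$o = 47$ ($o = 2 - - 5 \cdot 3 \cdot 1 \cdot 3 = 2 - \left(-5\right) 3 \cdot 3 = 2 - \left(-15\right) 3 = 2 - -45 = 2 + 45 = 47$)
$m{\left(Z,H \right)} = 1$ ($m{\left(Z,H \right)} = \sqrt{0 + 1} = \sqrt{1} = 1$)
$p{\left(z \right)} = - \frac{11}{8}$ ($p{\left(z \right)} = \frac{-6 - 5}{8} = \frac{1}{8} \left(-11\right) = - \frac{11}{8}$)
$m{\left(6,o \right)} + p{\left(5 \right)} \left(-118\right) = 1 - - \frac{649}{4} = 1 + \frac{649}{4} = \frac{653}{4}$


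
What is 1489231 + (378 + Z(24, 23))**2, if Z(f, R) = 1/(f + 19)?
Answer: 3017813144/1849 ≈ 1.6321e+6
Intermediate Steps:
Z(f, R) = 1/(19 + f)
1489231 + (378 + Z(24, 23))**2 = 1489231 + (378 + 1/(19 + 24))**2 = 1489231 + (378 + 1/43)**2 = 1489231 + (16255/43)**2 = 1489231 + 264225025/1849 = 3017813144/1849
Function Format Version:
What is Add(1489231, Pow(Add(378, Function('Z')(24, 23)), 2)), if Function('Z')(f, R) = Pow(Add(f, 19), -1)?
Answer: Rational(3017813144, 1849) ≈ 1.6321e+6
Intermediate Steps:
Function('Z')(f, R) = Pow(Add(19, f), -1)
Add(1489231, Pow(Add(378, Function('Z')(24, 23)), 2)) = Add(1489231, Pow(Add(378, Pow(Add(19, 24), -1)), 2)) = Add(1489231, Pow(Add(378, Pow(43, -1)), 2)) = Add(1489231, Pow(Add(378, Rational(1, 43)), 2)) = Add(1489231, Pow(Rational(16255, 43), 2)) = Add(1489231, Rational(264225025, 1849)) = Rational(3017813144, 1849)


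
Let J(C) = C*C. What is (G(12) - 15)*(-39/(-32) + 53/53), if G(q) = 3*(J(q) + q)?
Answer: 32163/32 ≈ 1005.1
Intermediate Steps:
J(C) = C²
G(q) = 3*q + 3*q² (G(q) = 3*(q² + q) = 3*(q + q²) = 3*q + 3*q²)
(G(12) - 15)*(-39/(-32) + 53/53) = (3*12*(1 + 12) - 15)*(-39/(-32) + 53/53) = (3*12*13 - 15)*(-39*(-1/32) + 53*(1/53)) = (468 - 15)*(39/32 + 1) = 453*(71/32) = 32163/32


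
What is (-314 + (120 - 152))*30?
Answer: -10380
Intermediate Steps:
(-314 + (120 - 152))*30 = (-314 - 32)*30 = -346*30 = -10380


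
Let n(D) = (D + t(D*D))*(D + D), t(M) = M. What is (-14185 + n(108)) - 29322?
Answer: 2499245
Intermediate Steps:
n(D) = 2*D*(D + D²) (n(D) = (D + D*D)*(D + D) = (D + D²)*(2*D) = 2*D*(D + D²))
(-14185 + n(108)) - 29322 = (-14185 + 2*108²*(1 + 108)) - 29322 = (-14185 + 2*11664*109) - 29322 = (-14185 + 2542752) - 29322 = 2528567 - 29322 = 2499245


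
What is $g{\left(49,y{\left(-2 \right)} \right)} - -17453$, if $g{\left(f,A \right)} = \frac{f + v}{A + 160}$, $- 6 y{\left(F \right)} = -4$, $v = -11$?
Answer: $\frac{4206230}{241} \approx 17453.0$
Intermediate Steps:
$y{\left(F \right)} = \frac{2}{3}$ ($y{\left(F \right)} = \left(- \frac{1}{6}\right) \left(-4\right) = \frac{2}{3}$)
$g{\left(f,A \right)} = \frac{-11 + f}{160 + A}$ ($g{\left(f,A \right)} = \frac{f - 11}{A + 160} = \frac{-11 + f}{160 + A}$)
$g{\left(49,y{\left(-2 \right)} \right)} - -17453 = \frac{-11 + 49}{160 + \frac{2}{3}} - -17453 = \frac{1}{\frac{482}{3}} \cdot 38 + 17453 = \frac{3}{482} \cdot 38 + 17453 = \frac{57}{241} + 17453 = \frac{4206230}{241}$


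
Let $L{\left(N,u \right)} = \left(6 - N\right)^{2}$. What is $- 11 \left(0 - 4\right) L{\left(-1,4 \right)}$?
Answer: $2156$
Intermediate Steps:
$- 11 \left(0 - 4\right) L{\left(-1,4 \right)} = - 11 \left(0 - 4\right) \left(-6 - 1\right)^{2} = - 11 \left(- 4 \left(-7\right)^{2}\right) = - 11 \left(\left(-4\right) 49\right) = \left(-11\right) \left(-196\right) = 2156$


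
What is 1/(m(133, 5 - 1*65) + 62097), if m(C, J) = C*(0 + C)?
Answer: 1/79786 ≈ 1.2534e-5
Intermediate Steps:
m(C, J) = C² (m(C, J) = C*C = C²)
1/(m(133, 5 - 1*65) + 62097) = 1/(133² + 62097) = 1/(17689 + 62097) = 1/79786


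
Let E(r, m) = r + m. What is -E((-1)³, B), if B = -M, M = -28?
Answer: -27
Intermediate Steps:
B = 28 (B = -1*(-28) = 28)
E(r, m) = m + r
-E((-1)³, B) = -(28 + (-1)³) = -(28 - 1) = -1*27 = -27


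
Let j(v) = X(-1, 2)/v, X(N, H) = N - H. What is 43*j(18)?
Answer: -43/6 ≈ -7.1667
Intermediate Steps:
j(v) = -3/v (j(v) = (-1 - 1*2)/v = (-1 - 2)/v = -3/v)
43*j(18) = 43*(-3/18) = 43*(-3*1/18) = 43*(-⅙) = -43/6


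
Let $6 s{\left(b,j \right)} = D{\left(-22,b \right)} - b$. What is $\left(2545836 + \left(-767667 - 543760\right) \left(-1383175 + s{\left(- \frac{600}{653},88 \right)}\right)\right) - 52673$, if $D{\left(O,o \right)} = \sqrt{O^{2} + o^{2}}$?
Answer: $\frac{1184499772486164}{653} - \frac{1311427 \sqrt{51685489}}{1959} \approx 1.8139 \cdot 10^{12}$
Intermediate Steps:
$s{\left(b,j \right)} = - \frac{b}{6} + \frac{\sqrt{484 + b^{2}}}{6}$ ($s{\left(b,j \right)} = \frac{\sqrt{\left(-22\right)^{2} + b^{2}} - b}{6} = \frac{\sqrt{484 + b^{2}} - b}{6} = - \frac{b}{6} + \frac{\sqrt{484 + b^{2}}}{6}$)
$\left(2545836 + \left(-767667 - 543760\right) \left(-1383175 + s{\left(- \frac{600}{653},88 \right)}\right)\right) - 52673 = \left(2545836 + \left(-767667 - 543760\right) \left(-1383175 - \left(- \frac{\sqrt{484 + \left(- \frac{600}{653}\right)^{2}}}{6} + \frac{1}{6} \left(-600\right) \frac{1}{653}\right)\right)\right) - 52673 = \left(2545836 - 1311427 \left(-1383175 - \left(- \frac{\sqrt{484 + \left(\left(-600\right) \frac{1}{653}\right)^{2}}}{6} + \frac{1}{6} \left(-600\right) \frac{1}{653}\right)\right)\right) - 52673 = \left(2545836 - 1311427 \left(-1383175 - \left(- \frac{100}{653} - \frac{\sqrt{484 + \left(- \frac{600}{653}\right)^{2}}}{6}\right)\right)\right) - 52673 = \left(2545836 - 1311427 \left(-1383175 + \left(\frac{100}{653} + \frac{\sqrt{484 + \frac{360000}{426409}}}{6}\right)\right)\right) - 52673 = \left(2545836 - 1311427 \left(-1383175 + \left(\frac{100}{653} + \frac{\sqrt{\frac{206741956}{426409}}}{6}\right)\right)\right) - 52673 = \left(2545836 - 1311427 \left(-1383175 + \left(\frac{100}{653} + \frac{\frac{2}{653} \sqrt{51685489}}{6}\right)\right)\right) - 52673 = \left(2545836 - 1311427 \left(-1383175 + \left(\frac{100}{653} + \frac{\sqrt{51685489}}{1959}\right)\right)\right) - 52673 = \left(2545836 - 1311427 \left(- \frac{903213175}{653} + \frac{\sqrt{51685489}}{1959}\right)\right) - 52673 = \left(2545836 + \left(\frac{1184498144450725}{653} - \frac{1311427 \sqrt{51685489}}{1959}\right)\right) - 52673 = \left(\frac{1184499806881633}{653} - \frac{1311427 \sqrt{51685489}}{1959}\right) - 52673 = \frac{1184499772486164}{653} - \frac{1311427 \sqrt{51685489}}{1959}$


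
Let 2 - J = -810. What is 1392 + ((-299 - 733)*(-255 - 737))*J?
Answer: 831281520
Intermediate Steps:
J = 812 (J = 2 - 1*(-810) = 2 + 810 = 812)
1392 + ((-299 - 733)*(-255 - 737))*J = 1392 + ((-299 - 733)*(-255 - 737))*812 = 1392 - 1032*(-992)*812 = 1392 + 1023744*812 = 1392 + 831280128 = 831281520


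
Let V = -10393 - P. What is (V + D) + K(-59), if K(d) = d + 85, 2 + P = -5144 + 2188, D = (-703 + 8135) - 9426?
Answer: -9403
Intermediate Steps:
D = -1994 (D = 7432 - 9426 = -1994)
P = -2958 (P = -2 + (-5144 + 2188) = -2 - 2956 = -2958)
V = -7435 (V = -10393 - 1*(-2958) = -10393 + 2958 = -7435)
K(d) = 85 + d
(V + D) + K(-59) = (-7435 - 1994) + (85 - 59) = -9429 + 26 = -9403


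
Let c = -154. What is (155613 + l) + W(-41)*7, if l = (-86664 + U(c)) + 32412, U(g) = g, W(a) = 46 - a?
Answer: 101816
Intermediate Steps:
l = -54406 (l = (-86664 - 154) + 32412 = -86818 + 32412 = -54406)
(155613 + l) + W(-41)*7 = (155613 - 54406) + (46 - 1*(-41))*7 = 101207 + (46 + 41)*7 = 101207 + 87*7 = 101207 + 609 = 101816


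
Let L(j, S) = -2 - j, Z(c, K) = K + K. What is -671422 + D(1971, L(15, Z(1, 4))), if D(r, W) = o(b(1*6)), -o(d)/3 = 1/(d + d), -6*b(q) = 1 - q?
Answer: -3357119/5 ≈ -6.7142e+5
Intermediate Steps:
Z(c, K) = 2*K
b(q) = -1/6 + q/6 (b(q) = -(1 - q)/6 = -1/6 + q/6)
o(d) = -3/(2*d) (o(d) = -3/(d + d) = -3*1/(2*d) = -3/(2*d))
D(r, W) = -9/5 (D(r, W) = -3/(2*(-1/6 + (1*6)/6)) = -3/(2*(-1/6 + (1/6)*6)) = -3/(2*(-1/6 + 1)) = -3/(2*5/6) = -3/2*6/5 = -9/5)
-671422 + D(1971, L(15, Z(1, 4))) = -671422 - 9/5 = -3357119/5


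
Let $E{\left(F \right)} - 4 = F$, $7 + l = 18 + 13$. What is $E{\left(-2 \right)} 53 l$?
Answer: $2544$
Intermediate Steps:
$l = 24$ ($l = -7 + \left(18 + 13\right) = -7 + 31 = 24$)
$E{\left(F \right)} = 4 + F$
$E{\left(-2 \right)} 53 l = \left(4 - 2\right) 53 \cdot 24 = 2 \cdot 53 \cdot 24 = 106 \cdot 24 = 2544$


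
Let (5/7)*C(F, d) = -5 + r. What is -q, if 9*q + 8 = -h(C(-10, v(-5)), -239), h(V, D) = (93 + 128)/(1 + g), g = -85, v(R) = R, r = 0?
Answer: 451/756 ≈ 0.59656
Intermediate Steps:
C(F, d) = -7 (C(F, d) = 7*(-5 + 0)/5 = (7/5)*(-5) = -7)
h(V, D) = -221/84 (h(V, D) = (93 + 128)/(1 - 85) = 221/(-84) = 221*(-1/84) = -221/84)
q = -451/756 (q = -8/9 + (-1*(-221/84))/9 = -8/9 + (⅑)*(221/84) = -8/9 + 221/756 = -451/756 ≈ -0.59656)
-q = -1*(-451/756) = 451/756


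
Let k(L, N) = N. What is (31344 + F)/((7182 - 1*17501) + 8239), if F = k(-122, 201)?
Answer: -6309/416 ≈ -15.166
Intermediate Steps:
F = 201
(31344 + F)/((7182 - 1*17501) + 8239) = (31344 + 201)/((7182 - 1*17501) + 8239) = 31545/((7182 - 17501) + 8239) = 31545/(-10319 + 8239) = 31545/(-2080) = 31545*(-1/2080) = -6309/416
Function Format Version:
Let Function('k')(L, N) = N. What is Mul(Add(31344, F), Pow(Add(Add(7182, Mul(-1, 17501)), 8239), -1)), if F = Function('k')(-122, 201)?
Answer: Rational(-6309, 416) ≈ -15.166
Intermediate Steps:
F = 201
Mul(Add(31344, F), Pow(Add(Add(7182, Mul(-1, 17501)), 8239), -1)) = Mul(Add(31344, 201), Pow(Add(Add(7182, Mul(-1, 17501)), 8239), -1)) = Mul(31545, Pow(Add(Add(7182, -17501), 8239), -1)) = Mul(31545, Pow(Add(-10319, 8239), -1)) = Mul(31545, Pow(-2080, -1)) = Mul(31545, Rational(-1, 2080)) = Rational(-6309, 416)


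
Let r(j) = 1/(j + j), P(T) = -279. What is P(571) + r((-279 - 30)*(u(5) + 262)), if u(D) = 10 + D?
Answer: -47760895/171186 ≈ -279.00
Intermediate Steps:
r(j) = 1/(2*j)
P(571) + r((-279 - 30)*(u(5) + 262)) = -279 + 1/(2*(((-279 - 30)*((10 + 5) + 262)))) = -279 + 1/(2*((-309*(15 + 262)))) = -279 + 1/(2*((-309*277))) = -279 + (1/2)/(-85593) = -279 + (1/2)*(-1/85593) = -279 - 1/171186 = -47760895/171186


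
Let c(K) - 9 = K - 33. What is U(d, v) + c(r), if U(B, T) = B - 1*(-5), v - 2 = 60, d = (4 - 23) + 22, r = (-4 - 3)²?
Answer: 33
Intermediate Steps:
r = 49 (r = (-7)² = 49)
d = 3 (d = -19 + 22 = 3)
v = 62 (v = 2 + 60 = 62)
U(B, T) = 5 + B (U(B, T) = B + 5 = 5 + B)
c(K) = -24 + K (c(K) = 9 + (K - 33) = 9 + (-33 + K) = -24 + K)
U(d, v) + c(r) = (5 + 3) + (-24 + 49) = 8 + 25 = 33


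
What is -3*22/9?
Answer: -22/3 ≈ -7.3333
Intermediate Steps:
-3*22/9 = -66*1/9 = -22/3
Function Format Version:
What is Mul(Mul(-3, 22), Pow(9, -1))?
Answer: Rational(-22, 3) ≈ -7.3333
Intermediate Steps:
Mul(Mul(-3, 22), Pow(9, -1)) = Mul(-66, Rational(1, 9)) = Rational(-22, 3)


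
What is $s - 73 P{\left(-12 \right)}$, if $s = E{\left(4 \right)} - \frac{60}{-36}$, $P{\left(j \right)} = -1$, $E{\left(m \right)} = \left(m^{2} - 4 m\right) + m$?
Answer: $\frac{236}{3} \approx 78.667$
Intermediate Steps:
$E{\left(m \right)} = m^{2} - 3 m$
$s = \frac{17}{3}$ ($s = 4 \left(-3 + 4\right) - \frac{60}{-36} = 4 \cdot 1 - 60 \left(- \frac{1}{36}\right) = 4 - - \frac{5}{3} = 4 + \frac{5}{3} = \frac{17}{3} \approx 5.6667$)
$s - 73 P{\left(-12 \right)} = \frac{17}{3} - -73 = \frac{17}{3} + 73 = \frac{236}{3}$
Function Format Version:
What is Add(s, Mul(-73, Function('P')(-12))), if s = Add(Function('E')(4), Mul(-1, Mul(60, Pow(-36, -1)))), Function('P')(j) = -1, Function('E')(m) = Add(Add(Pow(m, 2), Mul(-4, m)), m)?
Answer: Rational(236, 3) ≈ 78.667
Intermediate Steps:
Function('E')(m) = Add(Pow(m, 2), Mul(-3, m))
s = Rational(17, 3) (s = Add(Mul(4, Add(-3, 4)), Mul(-1, Mul(60, Pow(-36, -1)))) = Add(Mul(4, 1), Mul(-1, Mul(60, Rational(-1, 36)))) = Add(4, Mul(-1, Rational(-5, 3))) = Add(4, Rational(5, 3)) = Rational(17, 3) ≈ 5.6667)
Add(s, Mul(-73, Function('P')(-12))) = Add(Rational(17, 3), Mul(-73, -1)) = Add(Rational(17, 3), 73) = Rational(236, 3)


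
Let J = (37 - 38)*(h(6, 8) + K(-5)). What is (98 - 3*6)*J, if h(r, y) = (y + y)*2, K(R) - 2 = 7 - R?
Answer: -3680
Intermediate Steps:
K(R) = 9 - R (K(R) = 2 + (7 - R) = 9 - R)
h(r, y) = 4*y (h(r, y) = (2*y)*2 = 4*y)
J = -46 (J = (37 - 38)*(4*8 + (9 - 1*(-5))) = -(32 + (9 + 5)) = -(32 + 14) = -1*46 = -46)
(98 - 3*6)*J = (98 - 3*6)*(-46) = (98 - 18)*(-46) = 80*(-46) = -3680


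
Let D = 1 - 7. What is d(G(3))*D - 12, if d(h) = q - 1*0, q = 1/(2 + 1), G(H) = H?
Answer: -14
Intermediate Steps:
q = 1/3 ≈ 0.33333
D = -6
d(h) = 1/3 (d(h) = 1/3 - 1*0 = 1/3 + 0 = 1/3)
d(G(3))*D - 12 = (1/3)*(-6) - 12 = -2 - 12 = -14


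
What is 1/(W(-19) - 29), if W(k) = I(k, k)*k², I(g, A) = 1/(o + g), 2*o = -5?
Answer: -43/1969 ≈ -0.021838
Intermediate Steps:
o = -5/2 (o = (½)*(-5) = -5/2 ≈ -2.5000)
I(g, A) = 1/(-5/2 + g)
W(k) = 2*k²/(-5 + 2*k) (W(k) = (2/(-5 + 2*k))*k² = 2*k²/(-5 + 2*k))
1/(W(-19) - 29) = 1/(2*(-19)²/(-5 + 2*(-19)) - 29) = 1/(2*361/(-5 - 38) - 29) = 1/(2*361/(-43) - 29) = 1/(2*361*(-1/43) - 29) = 1/(-722/43 - 29) = 1/(-1969/43) = -43/1969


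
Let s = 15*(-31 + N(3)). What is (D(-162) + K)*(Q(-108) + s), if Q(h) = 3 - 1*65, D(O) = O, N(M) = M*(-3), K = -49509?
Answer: 32882202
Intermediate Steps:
N(M) = -3*M
Q(h) = -62 (Q(h) = 3 - 65 = -62)
s = -600 (s = 15*(-31 - 3*3) = 15*(-31 - 9) = 15*(-40) = -600)
(D(-162) + K)*(Q(-108) + s) = (-162 - 49509)*(-62 - 600) = -49671*(-662) = 32882202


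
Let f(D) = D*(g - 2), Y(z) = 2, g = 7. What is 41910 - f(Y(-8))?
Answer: 41900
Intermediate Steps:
f(D) = 5*D (f(D) = D*(7 - 2) = D*5 = 5*D)
41910 - f(Y(-8)) = 41910 - 5*2 = 41910 - 1*10 = 41910 - 10 = 41900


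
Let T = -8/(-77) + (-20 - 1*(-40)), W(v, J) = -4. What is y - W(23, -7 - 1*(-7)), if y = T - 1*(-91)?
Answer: 8863/77 ≈ 115.10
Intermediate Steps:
T = 1548/77 (T = -8*(-1/77) + (-20 + 40) = 8/77 + 20 = 1548/77 ≈ 20.104)
y = 8555/77 (y = 1548/77 - 1*(-91) = 1548/77 + 91 = 8555/77 ≈ 111.10)
y - W(23, -7 - 1*(-7)) = 8555/77 - 1*(-4) = 8555/77 + 4 = 8863/77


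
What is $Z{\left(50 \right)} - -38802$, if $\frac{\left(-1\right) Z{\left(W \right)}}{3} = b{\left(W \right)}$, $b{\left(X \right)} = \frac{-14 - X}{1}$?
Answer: $38994$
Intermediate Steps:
$b{\left(X \right)} = -14 - X$ ($b{\left(X \right)} = \left(-14 - X\right) 1 = -14 - X$)
$Z{\left(W \right)} = 42 + 3 W$ ($Z{\left(W \right)} = - 3 \left(-14 - W\right) = 42 + 3 W$)
$Z{\left(50 \right)} - -38802 = \left(42 + 3 \cdot 50\right) - -38802 = \left(42 + 150\right) + 38802 = 192 + 38802 = 38994$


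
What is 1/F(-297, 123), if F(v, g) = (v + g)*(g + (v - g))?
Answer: 1/51678 ≈ 1.9351e-5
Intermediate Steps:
F(v, g) = v*(g + v) (F(v, g) = (g + v)*v = v*(g + v))
1/F(-297, 123) = 1/(-297*(123 - 297)) = 1/(-297*(-174)) = 1/51678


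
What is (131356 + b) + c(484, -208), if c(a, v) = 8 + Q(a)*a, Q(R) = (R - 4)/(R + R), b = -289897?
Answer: -158293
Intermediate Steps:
Q(R) = (-4 + R)/(2*R) (Q(R) = (-4 + R)/((2*R)) = (-4 + R)*(1/(2*R)) = (-4 + R)/(2*R))
c(a, v) = 6 + a/2 (c(a, v) = 8 + ((-4 + a)/(2*a))*a = 8 + (-2 + a/2) = 6 + a/2)
(131356 + b) + c(484, -208) = (131356 - 289897) + (6 + (½)*484) = -158541 + (6 + 242) = -158541 + 248 = -158293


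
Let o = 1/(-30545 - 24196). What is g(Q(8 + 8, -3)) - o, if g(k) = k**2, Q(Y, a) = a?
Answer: 492670/54741 ≈ 9.0000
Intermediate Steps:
o = -1/54741 (o = 1/(-54741) = -1/54741 ≈ -1.8268e-5)
g(Q(8 + 8, -3)) - o = (-3)**2 - 1*(-1/54741) = 9 + 1/54741 = 492670/54741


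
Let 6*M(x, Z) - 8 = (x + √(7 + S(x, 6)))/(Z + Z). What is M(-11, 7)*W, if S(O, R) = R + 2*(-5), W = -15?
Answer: -505/28 - 5*√3/28 ≈ -18.345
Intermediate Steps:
S(O, R) = -10 + R (S(O, R) = R - 10 = -10 + R)
M(x, Z) = 4/3 + (x + √3)/(12*Z) (M(x, Z) = 4/3 + ((x + √(7 + (-10 + 6)))/(Z + Z))/6 = 4/3 + ((x + √(7 - 4))/((2*Z)))/6 = 4/3 + ((x + √3)*(1/(2*Z)))/6 = 4/3 + ((x + √3)/(2*Z))/6 = 4/3 + (x + √3)/(12*Z))
M(-11, 7)*W = ((1/12)*(-11 + √3 + 16*7)/7)*(-15) = ((1/12)*(⅐)*(-11 + √3 + 112))*(-15) = ((1/12)*(⅐)*(101 + √3))*(-15) = (101/84 + √3/84)*(-15) = -505/28 - 5*√3/28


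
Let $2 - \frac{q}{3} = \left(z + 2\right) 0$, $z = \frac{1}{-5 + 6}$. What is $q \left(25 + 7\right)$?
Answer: $192$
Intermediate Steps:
$z = 1$ ($z = 1^{-1} = 1$)
$q = 6$ ($q = 6 - 3 \left(1 + 2\right) 0 = 6 - 3 \cdot 3 \cdot 0 = 6 - 0 = 6 + 0 = 6$)
$q \left(25 + 7\right) = 6 \left(25 + 7\right) = 6 \cdot 32 = 192$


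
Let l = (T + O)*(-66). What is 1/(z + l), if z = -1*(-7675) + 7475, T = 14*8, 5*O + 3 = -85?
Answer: 5/44598 ≈ 0.00011211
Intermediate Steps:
O = -88/5 (O = -⅗ + (⅕)*(-85) = -⅗ - 17 = -88/5 ≈ -17.600)
T = 112
z = 15150 (z = 7675 + 7475 = 15150)
l = -31152/5 (l = (112 - 88/5)*(-66) = (472/5)*(-66) = -31152/5 ≈ -6230.4)
1/(z + l) = 1/(15150 - 31152/5) = 1/(44598/5) = 5/44598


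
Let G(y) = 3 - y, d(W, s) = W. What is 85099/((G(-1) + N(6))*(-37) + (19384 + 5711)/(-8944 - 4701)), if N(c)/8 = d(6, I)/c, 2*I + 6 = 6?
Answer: -232235171/1216695 ≈ -190.87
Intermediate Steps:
I = 0 (I = -3 + (1/2)*6 = -3 + 3 = 0)
N(c) = 48/c (N(c) = 8*(6/c) = 48/c)
85099/((G(-1) + N(6))*(-37) + (19384 + 5711)/(-8944 - 4701)) = 85099/(((3 - 1*(-1)) + 48/6)*(-37) + (19384 + 5711)/(-8944 - 4701)) = 85099/(((3 + 1) + 48*(1/6))*(-37) + 25095/(-13645)) = 85099/((4 + 8)*(-37) + 25095*(-1/13645)) = 85099/(12*(-37) - 5019/2729) = 85099/(-444 - 5019/2729) = 85099/(-1216695/2729) = 85099*(-2729/1216695) = -232235171/1216695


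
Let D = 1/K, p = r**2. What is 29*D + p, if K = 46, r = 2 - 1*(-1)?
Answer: 443/46 ≈ 9.6304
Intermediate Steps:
r = 3 (r = 2 + 1 = 3)
p = 9 (p = 3**2 = 9)
D = 1/46 ≈ 0.021739
29*D + p = 29*(1/46) + 9 = 29/46 + 9 = 443/46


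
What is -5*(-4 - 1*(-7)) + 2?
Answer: -13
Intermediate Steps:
-5*(-4 - 1*(-7)) + 2 = -5*(-4 + 7) + 2 = -5*3 + 2 = -15 + 2 = -13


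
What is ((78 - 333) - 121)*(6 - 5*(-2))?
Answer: -6016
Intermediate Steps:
((78 - 333) - 121)*(6 - 5*(-2)) = (-255 - 121)*(6 + 10) = -376*16 = -6016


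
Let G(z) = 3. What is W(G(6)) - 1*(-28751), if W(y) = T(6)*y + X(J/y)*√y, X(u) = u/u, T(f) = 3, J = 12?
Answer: 28760 + √3 ≈ 28762.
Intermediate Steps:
X(u) = 1
W(y) = √y + 3*y (W(y) = 3*y + 1*√y = 3*y + √y = √y + 3*y)
W(G(6)) - 1*(-28751) = (√3 + 3*3) - 1*(-28751) = (√3 + 9) + 28751 = (9 + √3) + 28751 = 28760 + √3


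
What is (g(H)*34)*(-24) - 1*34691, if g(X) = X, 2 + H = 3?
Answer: -35507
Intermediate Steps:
H = 1 (H = -2 + 3 = 1)
(g(H)*34)*(-24) - 1*34691 = (1*34)*(-24) - 1*34691 = 34*(-24) - 34691 = -816 - 34691 = -35507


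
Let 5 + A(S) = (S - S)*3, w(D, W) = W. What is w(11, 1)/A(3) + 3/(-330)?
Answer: -23/110 ≈ -0.20909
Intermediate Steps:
A(S) = -5 (A(S) = -5 + (S - S)*3 = -5 + 0*3 = -5 + 0 = -5)
w(11, 1)/A(3) + 3/(-330) = 1/(-5) + 3/(-330) = 1*(-⅕) + 3*(-1/330) = -⅕ - 1/110 = -23/110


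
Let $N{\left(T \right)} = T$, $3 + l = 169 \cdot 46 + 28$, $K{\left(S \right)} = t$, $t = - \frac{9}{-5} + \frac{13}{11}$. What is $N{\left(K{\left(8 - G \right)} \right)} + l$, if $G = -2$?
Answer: $\frac{429109}{55} \approx 7802.0$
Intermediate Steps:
$t = \frac{164}{55}$ ($t = \left(-9\right) \left(- \frac{1}{5}\right) + 13 \cdot \frac{1}{11} = \frac{9}{5} + \frac{13}{11} = \frac{164}{55} \approx 2.9818$)
$K{\left(S \right)} = \frac{164}{55}$
$l = 7799$ ($l = -3 + \left(169 \cdot 46 + 28\right) = -3 + \left(7774 + 28\right) = -3 + 7802 = 7799$)
$N{\left(K{\left(8 - G \right)} \right)} + l = \frac{164}{55} + 7799 = \frac{429109}{55}$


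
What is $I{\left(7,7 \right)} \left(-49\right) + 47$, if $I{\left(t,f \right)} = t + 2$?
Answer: $-394$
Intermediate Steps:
$I{\left(t,f \right)} = 2 + t$
$I{\left(7,7 \right)} \left(-49\right) + 47 = \left(2 + 7\right) \left(-49\right) + 47 = 9 \left(-49\right) + 47 = -441 + 47 = -394$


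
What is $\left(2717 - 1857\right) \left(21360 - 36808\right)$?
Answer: $-13285280$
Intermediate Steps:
$\left(2717 - 1857\right) \left(21360 - 36808\right) = 860 \left(-15448\right) = -13285280$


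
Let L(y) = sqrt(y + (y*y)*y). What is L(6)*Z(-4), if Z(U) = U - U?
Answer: 0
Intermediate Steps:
L(y) = sqrt(y + y**3) (L(y) = sqrt(y + y**2*y) = sqrt(y + y**3))
Z(U) = 0
L(6)*Z(-4) = sqrt(6 + 6**3)*0 = sqrt(6 + 216)*0 = sqrt(222)*0 = 0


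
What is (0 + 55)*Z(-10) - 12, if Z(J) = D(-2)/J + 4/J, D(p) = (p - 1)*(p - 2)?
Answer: -100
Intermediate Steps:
D(p) = (-1 + p)*(-2 + p)
Z(J) = 16/J (Z(J) = (2 + (-2)**2 - 3*(-2))/J + 4/J = (2 + 4 + 6)/J + 4/J = 12/J + 4/J = 16/J)
(0 + 55)*Z(-10) - 12 = (0 + 55)*(16/(-10)) - 12 = 55*(16*(-1/10)) - 12 = 55*(-8/5) - 12 = -88 - 12 = -100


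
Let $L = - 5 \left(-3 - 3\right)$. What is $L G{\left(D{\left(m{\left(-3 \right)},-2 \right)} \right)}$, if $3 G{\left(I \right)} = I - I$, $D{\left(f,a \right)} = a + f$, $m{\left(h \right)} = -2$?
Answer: $0$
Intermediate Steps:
$G{\left(I \right)} = 0$ ($G{\left(I \right)} = \frac{I - I}{3} = \frac{1}{3} \cdot 0 = 0$)
$L = 30$ ($L = - 5 \left(-3 - 3\right) = \left(-5\right) \left(-6\right) = 30$)
$L G{\left(D{\left(m{\left(-3 \right)},-2 \right)} \right)} = 30 \cdot 0 = 0$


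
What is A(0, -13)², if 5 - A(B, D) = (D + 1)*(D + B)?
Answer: 22801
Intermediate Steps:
A(B, D) = 5 - (1 + D)*(B + D) (A(B, D) = 5 - (D + 1)*(D + B) = 5 - (1 + D)*(B + D))
A(0, -13)² = (5 - 1*0 - 1*(-13) - 1*(-13)² - 1*0*(-13))² = (5 + 0 + 13 - 1*169 + 0)² = (5 + 0 + 13 - 169 + 0)² = (-151)² = 22801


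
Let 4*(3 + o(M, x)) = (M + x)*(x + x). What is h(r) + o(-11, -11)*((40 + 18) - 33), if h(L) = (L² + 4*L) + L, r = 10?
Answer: 3100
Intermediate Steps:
o(M, x) = -3 + x*(M + x)/2 (o(M, x) = -3 + ((M + x)*(x + x))/4 = -3 + ((M + x)*(2*x))/4 = -3 + (2*x*(M + x))/4 = -3 + x*(M + x)/2)
h(L) = L² + 5*L
h(r) + o(-11, -11)*((40 + 18) - 33) = 10*(5 + 10) + (-3 + (½)*(-11)² + (½)*(-11)*(-11))*((40 + 18) - 33) = 10*15 + (-3 + (½)*121 + 121/2)*(58 - 33) = 150 + (-3 + 121/2 + 121/2)*25 = 150 + 118*25 = 150 + 2950 = 3100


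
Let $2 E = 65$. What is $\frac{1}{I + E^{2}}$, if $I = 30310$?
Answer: $\frac{4}{125465} \approx 3.1881 \cdot 10^{-5}$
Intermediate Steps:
$E = \frac{65}{2}$ ($E = \frac{1}{2} \cdot 65 = \frac{65}{2} \approx 32.5$)
$\frac{1}{I + E^{2}} = \frac{1}{30310 + \left(\frac{65}{2}\right)^{2}} = \frac{1}{30310 + \frac{4225}{4}} = \frac{1}{\frac{125465}{4}} = \frac{4}{125465}$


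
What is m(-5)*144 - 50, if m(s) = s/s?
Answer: 94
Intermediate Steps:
m(s) = 1
m(-5)*144 - 50 = 1*144 - 50 = 144 - 50 = 94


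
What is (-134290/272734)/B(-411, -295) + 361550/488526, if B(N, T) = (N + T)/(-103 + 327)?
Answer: 1505568880735/1679746088559 ≈ 0.89631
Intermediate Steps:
B(N, T) = N/224 + T/224 (B(N, T) = (N + T)/224 = (N + T)*(1/224) = N/224 + T/224)
(-134290/272734)/B(-411, -295) + 361550/488526 = (-134290/272734)/((1/224)*(-411) + (1/224)*(-295)) + 361550/488526 = (-134290*1/272734)/(-411/224 - 295/224) + 361550*(1/488526) = -67145/(136367*(-353/112)) + 180775/244263 = -67145/136367*(-112/353) + 180775/244263 = 1074320/6876793 + 180775/244263 = 1505568880735/1679746088559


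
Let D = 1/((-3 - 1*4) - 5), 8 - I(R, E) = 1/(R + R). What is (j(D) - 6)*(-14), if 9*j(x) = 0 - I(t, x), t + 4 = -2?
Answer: 5215/54 ≈ 96.574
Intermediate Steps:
t = -6 (t = -4 - 2 = -6)
I(R, E) = 8 - 1/(2*R) (I(R, E) = 8 - 1/(R + R) = 8 - 1/(2*R))
D = -1/12 (D = 1/((-3 - 4) - 5) = 1/(-7 - 5) = 1/(-12) = -1/12 ≈ -0.083333)
j(x) = -97/108 (j(x) = (0 - (8 - ½/(-6)))/9 = (0 - (8 - ½*(-⅙)))/9 = (0 - (8 + 1/12))/9 = (0 - 1*97/12)/9 = (0 - 97/12)/9 = (⅑)*(-97/12) = -97/108)
(j(D) - 6)*(-14) = (-97/108 - 6)*(-14) = -745/108*(-14) = 5215/54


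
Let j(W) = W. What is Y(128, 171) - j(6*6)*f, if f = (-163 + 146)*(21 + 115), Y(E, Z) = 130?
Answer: 83362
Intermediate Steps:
f = -2312 (f = -17*136 = -2312)
Y(128, 171) - j(6*6)*f = 130 - 6*6*(-2312) = 130 - 36*(-2312) = 130 - 1*(-83232) = 130 + 83232 = 83362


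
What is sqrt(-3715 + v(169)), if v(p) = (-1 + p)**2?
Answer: sqrt(24509) ≈ 156.55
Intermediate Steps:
sqrt(-3715 + v(169)) = sqrt(-3715 + (-1 + 169)**2) = sqrt(-3715 + 168**2) = sqrt(-3715 + 28224) = sqrt(24509)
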